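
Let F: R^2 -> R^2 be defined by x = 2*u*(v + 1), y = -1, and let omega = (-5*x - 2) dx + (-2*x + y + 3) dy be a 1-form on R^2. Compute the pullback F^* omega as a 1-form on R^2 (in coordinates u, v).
F^* omega = (-20*u*v^2 - 40*u*v - 20*u - 4*v - 4) du + (4*u*(-5*u*v - 5*u - 1)) dv

Using F^*(f dg) = (f ∘ F) d(g ∘ F), substitute each coordinate x_i by F_i(u, v) in f_i, and replace dx_i by d F_i = (∂F_i/∂u) du + (∂F_i/∂v) dv.
  For the x component: f_1(F) = -10*u*v - 10*u - 2; d F_1 = (2*v + 2) du + (2*u) dv
  For the y component: f_2(F) = -4*u*v - 4*u + 2; d F_2 = (0) du + (0) dv
Combining and collecting du, dv coefficients:
  coeff of du: -20*u*v^2 - 40*u*v - 20*u - 4*v - 4
  coeff of dv: 4*u*(-5*u*v - 5*u - 1)
F^* omega = (-20*u*v^2 - 40*u*v - 20*u - 4*v - 4) du + (4*u*(-5*u*v - 5*u - 1)) dv.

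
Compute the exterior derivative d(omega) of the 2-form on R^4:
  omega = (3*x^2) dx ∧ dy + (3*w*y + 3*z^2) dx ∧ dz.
d(omega) = (-3*w) dx ∧ dy ∧ dz + (3*y) dx ∧ dz ∧ dw

For a 2-form omega = sum_{i<j} g_{ij} dx_i ∧ dx_j, the exterior derivative is
  d(omega) = sum_{i<j} d(g_{ij}) ∧ dx_i ∧ dx_j = sum_{i<j, k} (∂g_{ij}/∂x_k) dx_k ∧ dx_i ∧ dx_j.
Expand each term, using dx_k ∧ dx_i ∧ dx_j = sgn(permutation) dx_{(a)} ∧ dx_{(b)} ∧ dx_{(c)} with (a < b < c) sorted:
  d(3*w*y + 3*z^2) includes (∂/∂y)(3*w*y + 3*z^2) dy = (3*w) dy, which multiplied by dx ∧ dz gives (-3*w) dx ∧ dy ∧ dz
  d(3*w*y + 3*z^2) includes (∂/∂w)(3*w*y + 3*z^2) dw = (3*y) dw, which multiplied by dx ∧ dz gives (3*y) dx ∧ dz ∧ dw
Collecting like 3-forms: d(omega) = (-3*w) dx ∧ dy ∧ dz + (3*y) dx ∧ dz ∧ dw.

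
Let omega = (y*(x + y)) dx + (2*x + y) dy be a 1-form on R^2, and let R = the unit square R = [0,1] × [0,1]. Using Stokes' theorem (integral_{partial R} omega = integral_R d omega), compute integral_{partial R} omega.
integral_(partial R) omega = 1/2

Stokes: integral_partial_R omega = integral_R d omega with d omega = (∂Q/∂x - ∂P/∂y) dx ∧ dy.
  ∂Q/∂x = 2
  ∂P/∂y = x + 2*y
  integrand = ∂Q/∂x - ∂P/∂y = -x - 2*y + 2.
Integrating over R: integral_0^1 integral_0^1 (-x - 2*y + 2) dx dy = 1/2.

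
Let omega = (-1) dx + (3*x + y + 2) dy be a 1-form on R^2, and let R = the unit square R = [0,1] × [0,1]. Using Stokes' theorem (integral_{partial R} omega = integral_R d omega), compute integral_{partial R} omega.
integral_(partial R) omega = 3

Stokes: integral_partial_R omega = integral_R d omega with d omega = (∂Q/∂x - ∂P/∂y) dx ∧ dy.
  ∂Q/∂x = 3
  ∂P/∂y = 0
  integrand = ∂Q/∂x - ∂P/∂y = 3.
Integrating over R: integral_0^1 integral_0^1 (3) dx dy = 3.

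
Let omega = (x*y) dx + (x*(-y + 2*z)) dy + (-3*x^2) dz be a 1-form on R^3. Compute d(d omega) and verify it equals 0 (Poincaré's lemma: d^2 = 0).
d(d omega) = 0

Step 1: d omega = sum_{i<j} (∂f_j/∂x_i - ∂f_i/∂x_j) dx_i ∧ dx_j:
  coeff of dx ∧ dy: -x - y + 2*z
  coeff of dx ∧ dz: -6*x
  coeff of dy ∧ dz: -2*x
Step 2: Apply d again to each 2-form coefficient. The only possible 3-form in R^3 is dx ∧ dy ∧ dz, with coefficient
  ∂(coeff of dy∧dz)/∂x - ∂(coeff of dx∧dz)/∂y + ∂(coeff of dx∧dy)/∂z
  = ∂/∂x (-2*x) - ∂/∂y (-6*x) + ∂/∂z (-x - y + 2*z).
Each of these terms simplifies to sums of mixed partials that cancel in pairs. The result is 0 (by equality of mixed partials for smooth functions — Schwarz / Clairaut).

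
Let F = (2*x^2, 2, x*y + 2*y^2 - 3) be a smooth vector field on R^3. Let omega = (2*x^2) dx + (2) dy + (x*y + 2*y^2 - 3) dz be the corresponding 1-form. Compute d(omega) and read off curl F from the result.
d(omega) = (x + 4*y) dy ∧ dz + (-y) dz ∧ dx + (0) dx ∧ dy; curl F = (x + 4*y, -y, 0)

d omega = sum_{i<j} (∂f_j/∂x_i - ∂f_i/∂x_j) dx_i ∧ dx_j. Under the identification (dy ∧ dz, dz ∧ dx, dx ∧ dy) ↔ (e_x, e_y, e_z), the coefficients are exactly the components of curl F. Compute:
  ∂R/∂y - ∂Q/∂z = (x + 4*y) - (0) = x + 4*y
  ∂P/∂z - ∂R/∂x = (0) - (y) = -y
  ∂Q/∂x - ∂P/∂y = (0) - (0) = 0.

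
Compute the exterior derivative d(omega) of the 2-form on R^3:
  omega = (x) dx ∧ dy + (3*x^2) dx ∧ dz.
d(omega) = 0

For a 2-form omega = sum_{i<j} g_{ij} dx_i ∧ dx_j, the exterior derivative is
  d(omega) = sum_{i<j} d(g_{ij}) ∧ dx_i ∧ dx_j = sum_{i<j, k} (∂g_{ij}/∂x_k) dx_k ∧ dx_i ∧ dx_j.
Expand each term, using dx_k ∧ dx_i ∧ dx_j = sgn(permutation) dx_{(a)} ∧ dx_{(b)} ∧ dx_{(c)} with (a < b < c) sorted:

Collecting like 3-forms: d(omega) = 0.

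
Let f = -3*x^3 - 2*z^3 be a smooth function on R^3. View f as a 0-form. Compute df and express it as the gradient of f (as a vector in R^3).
df = (-9*x^2) dx + (0) dy + (-6*z^2) dz; grad f = (-9*x^2, 0, -6*z^2)

For a 0-form f, d f = (∂f/∂x) dx + (∂f/∂y) dy + (∂f/∂z) dz. The components of the vector representation are exactly the entries of grad f in Cartesian coordinates:
  ∂f/∂x = -9*x^2
  ∂f/∂y = 0
  ∂f/∂z = -6*z^2.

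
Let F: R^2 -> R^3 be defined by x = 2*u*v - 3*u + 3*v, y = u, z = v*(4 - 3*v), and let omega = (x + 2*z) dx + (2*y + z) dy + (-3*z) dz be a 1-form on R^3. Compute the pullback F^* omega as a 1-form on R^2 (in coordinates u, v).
F^* omega = (4*u*v^2 - 12*u*v + 11*u - 12*v^3 + 37*v^2 - 29*v) du + (4*u^2*v - 6*u^2 - 12*u*v^2 + 28*u*v - 9*u - 54*v^3 + 90*v^2 - 15*v) dv

Using F^*(f dg) = (f ∘ F) d(g ∘ F), substitute each coordinate x_i by F_i(u, v) in f_i, and replace dx_i by d F_i = (∂F_i/∂u) du + (∂F_i/∂v) dv.
  For the x component: f_1(F) = 2*u*v - 3*u - 6*v^2 + 11*v; d F_1 = (2*v - 3) du + (2*u + 3) dv
  For the y component: f_2(F) = 2*u - 3*v^2 + 4*v; d F_2 = (1) du + (0) dv
  For the z component: f_3(F) = 3*v*(3*v - 4); d F_3 = (0) du + (4 - 6*v) dv
Combining and collecting du, dv coefficients:
  coeff of du: 4*u*v^2 - 12*u*v + 11*u - 12*v^3 + 37*v^2 - 29*v
  coeff of dv: 4*u^2*v - 6*u^2 - 12*u*v^2 + 28*u*v - 9*u - 54*v^3 + 90*v^2 - 15*v
F^* omega = (4*u*v^2 - 12*u*v + 11*u - 12*v^3 + 37*v^2 - 29*v) du + (4*u^2*v - 6*u^2 - 12*u*v^2 + 28*u*v - 9*u - 54*v^3 + 90*v^2 - 15*v) dv.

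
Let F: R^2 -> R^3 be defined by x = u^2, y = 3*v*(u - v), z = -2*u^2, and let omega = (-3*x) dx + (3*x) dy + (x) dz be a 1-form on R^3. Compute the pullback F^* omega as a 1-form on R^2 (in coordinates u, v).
F^* omega = (u^2*(-10*u + 9*v)) du + (9*u^2*(u - 2*v)) dv

Using F^*(f dg) = (f ∘ F) d(g ∘ F), substitute each coordinate x_i by F_i(u, v) in f_i, and replace dx_i by d F_i = (∂F_i/∂u) du + (∂F_i/∂v) dv.
  For the x component: f_1(F) = -3*u^2; d F_1 = (2*u) du + (0) dv
  For the y component: f_2(F) = 3*u^2; d F_2 = (3*v) du + (3*u - 6*v) dv
  For the z component: f_3(F) = u^2; d F_3 = (-4*u) du + (0) dv
Combining and collecting du, dv coefficients:
  coeff of du: u^2*(-10*u + 9*v)
  coeff of dv: 9*u^2*(u - 2*v)
F^* omega = (u^2*(-10*u + 9*v)) du + (9*u^2*(u - 2*v)) dv.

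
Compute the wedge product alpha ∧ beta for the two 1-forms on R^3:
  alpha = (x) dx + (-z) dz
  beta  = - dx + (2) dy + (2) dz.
alpha ∧ beta = (2*x) dx ∧ dy + (2*x - z) dx ∧ dz + (2*z) dy ∧ dz

Distribute the wedge, using dx_i ∧ dx_j = -dx_j ∧ dx_i and dx_i ∧ dx_i = 0. For each pair (i, j) with i < j, the coefficient of dx_i ∧ dx_j in alpha ∧ beta is (alpha_i * beta_j - alpha_j * beta_i). Collecting: alpha ∧ beta = (2*x) dx ∧ dy + (2*x - z) dx ∧ dz + (2*z) dy ∧ dz.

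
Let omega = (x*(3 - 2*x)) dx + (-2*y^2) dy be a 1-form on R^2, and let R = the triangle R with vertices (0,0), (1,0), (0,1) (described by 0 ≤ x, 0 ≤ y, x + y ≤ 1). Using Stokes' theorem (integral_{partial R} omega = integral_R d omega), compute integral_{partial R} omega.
integral_(partial R) omega = 0

Stokes: integral_partial_R omega = integral_R d omega with d omega = (∂Q/∂x - ∂P/∂y) dx ∧ dy.
  ∂Q/∂x = 0
  ∂P/∂y = 0
  integrand = ∂Q/∂x - ∂P/∂y = 0.
Integrating over R: integral_0^1 integral_0^{1-x} (0) dy dx = 0.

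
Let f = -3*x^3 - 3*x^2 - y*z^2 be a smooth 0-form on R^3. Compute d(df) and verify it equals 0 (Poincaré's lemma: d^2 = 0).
d(df) = 0

Step 1: df = sum_i (∂f/∂x_i) dx_i = (3*x*(-3*x - 2)) dx + (-z^2) dy + (-2*y*z) dz.
Step 2: Apply d again. Using the 1-form formula, the coefficient of dx ∧ dy in d(df) is ∂^2 f/∂x ∂y - ∂^2 f/∂y ∂x = (0) - (0) = 0 (equality of mixed partials for smooth f).
Similarly for dx ∧ dz and dy ∧ dz — all coefficients vanish. So d(df) = 0.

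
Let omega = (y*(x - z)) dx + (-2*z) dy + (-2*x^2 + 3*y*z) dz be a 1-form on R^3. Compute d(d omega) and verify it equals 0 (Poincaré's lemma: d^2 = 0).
d(d omega) = 0

Step 1: d omega = sum_{i<j} (∂f_j/∂x_i - ∂f_i/∂x_j) dx_i ∧ dx_j:
  coeff of dx ∧ dy: -x + z
  coeff of dx ∧ dz: -4*x + y
  coeff of dy ∧ dz: 3*z + 2
Step 2: Apply d again to each 2-form coefficient. The only possible 3-form in R^3 is dx ∧ dy ∧ dz, with coefficient
  ∂(coeff of dy∧dz)/∂x - ∂(coeff of dx∧dz)/∂y + ∂(coeff of dx∧dy)/∂z
  = ∂/∂x (3*z + 2) - ∂/∂y (-4*x + y) + ∂/∂z (-x + z).
Each of these terms simplifies to sums of mixed partials that cancel in pairs. The result is 0 (by equality of mixed partials for smooth functions — Schwarz / Clairaut).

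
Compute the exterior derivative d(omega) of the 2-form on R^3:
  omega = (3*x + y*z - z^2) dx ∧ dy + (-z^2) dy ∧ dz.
d(omega) = (y - 2*z) dx ∧ dy ∧ dz

For a 2-form omega = sum_{i<j} g_{ij} dx_i ∧ dx_j, the exterior derivative is
  d(omega) = sum_{i<j} d(g_{ij}) ∧ dx_i ∧ dx_j = sum_{i<j, k} (∂g_{ij}/∂x_k) dx_k ∧ dx_i ∧ dx_j.
Expand each term, using dx_k ∧ dx_i ∧ dx_j = sgn(permutation) dx_{(a)} ∧ dx_{(b)} ∧ dx_{(c)} with (a < b < c) sorted:
  d(3*x + y*z - z^2) includes (∂/∂z)(3*x + y*z - z^2) dz = (y - 2*z) dz, which multiplied by dx ∧ dy gives (y - 2*z) dx ∧ dy ∧ dz
Collecting like 3-forms: d(omega) = (y - 2*z) dx ∧ dy ∧ dz.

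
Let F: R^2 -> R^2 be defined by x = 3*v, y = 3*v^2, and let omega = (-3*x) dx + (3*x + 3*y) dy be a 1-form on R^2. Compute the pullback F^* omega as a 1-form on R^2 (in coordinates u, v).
F^* omega = (27*v*(2*v^2 + 2*v - 1)) dv

Using F^*(f dg) = (f ∘ F) d(g ∘ F), substitute each coordinate x_i by F_i(u, v) in f_i, and replace dx_i by d F_i = (∂F_i/∂u) du + (∂F_i/∂v) dv.
  For the x component: f_1(F) = -9*v; d F_1 = (0) du + (3) dv
  For the y component: f_2(F) = 9*v*(v + 1); d F_2 = (0) du + (6*v) dv
Combining and collecting du, dv coefficients:
  coeff of du: 0
  coeff of dv: 27*v*(2*v^2 + 2*v - 1)
F^* omega = (27*v*(2*v^2 + 2*v - 1)) dv.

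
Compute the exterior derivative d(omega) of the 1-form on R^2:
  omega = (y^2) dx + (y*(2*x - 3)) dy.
d(omega) = 0

For a 1-form omega = sum_i f_i dx_i, the exterior derivative is
  d(omega) = sum_{i < j} (∂f_j/∂x_i - ∂f_i/∂x_j) dx_i ∧ dx_j.

Assembling: d(omega) = 0.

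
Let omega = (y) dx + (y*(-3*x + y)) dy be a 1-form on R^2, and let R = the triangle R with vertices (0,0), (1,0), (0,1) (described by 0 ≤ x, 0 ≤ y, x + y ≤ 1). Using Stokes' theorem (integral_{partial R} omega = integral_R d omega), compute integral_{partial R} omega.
integral_(partial R) omega = -1

Stokes: integral_partial_R omega = integral_R d omega with d omega = (∂Q/∂x - ∂P/∂y) dx ∧ dy.
  ∂Q/∂x = -3*y
  ∂P/∂y = 1
  integrand = ∂Q/∂x - ∂P/∂y = -3*y - 1.
Integrating over R: integral_0^1 integral_0^{1-x} (-3*y - 1) dy dx = -1.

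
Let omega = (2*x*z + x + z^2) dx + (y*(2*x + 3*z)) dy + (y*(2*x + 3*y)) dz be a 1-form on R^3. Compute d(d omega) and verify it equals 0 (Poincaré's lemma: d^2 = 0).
d(d omega) = 0

Step 1: d omega = sum_{i<j} (∂f_j/∂x_i - ∂f_i/∂x_j) dx_i ∧ dx_j:
  coeff of dx ∧ dy: 2*y
  coeff of dx ∧ dz: -2*x + 2*y - 2*z
  coeff of dy ∧ dz: 2*x + 3*y
Step 2: Apply d again to each 2-form coefficient. The only possible 3-form in R^3 is dx ∧ dy ∧ dz, with coefficient
  ∂(coeff of dy∧dz)/∂x - ∂(coeff of dx∧dz)/∂y + ∂(coeff of dx∧dy)/∂z
  = ∂/∂x (2*x + 3*y) - ∂/∂y (-2*x + 2*y - 2*z) + ∂/∂z (2*y).
Each of these terms simplifies to sums of mixed partials that cancel in pairs. The result is 0 (by equality of mixed partials for smooth functions — Schwarz / Clairaut).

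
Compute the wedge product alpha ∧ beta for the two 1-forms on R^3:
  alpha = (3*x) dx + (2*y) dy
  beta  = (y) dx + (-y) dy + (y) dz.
alpha ∧ beta = (-y*(3*x + 2*y)) dx ∧ dy + (3*x*y) dx ∧ dz + (2*y^2) dy ∧ dz

Distribute the wedge, using dx_i ∧ dx_j = -dx_j ∧ dx_i and dx_i ∧ dx_i = 0. For each pair (i, j) with i < j, the coefficient of dx_i ∧ dx_j in alpha ∧ beta is (alpha_i * beta_j - alpha_j * beta_i). Collecting: alpha ∧ beta = (-y*(3*x + 2*y)) dx ∧ dy + (3*x*y) dx ∧ dz + (2*y^2) dy ∧ dz.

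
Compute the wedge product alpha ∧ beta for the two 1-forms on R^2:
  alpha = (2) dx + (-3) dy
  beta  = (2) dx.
alpha ∧ beta = (6) dx ∧ dy

Distribute the wedge, using dx_i ∧ dx_j = -dx_j ∧ dx_i and dx_i ∧ dx_i = 0. For each pair (i, j) with i < j, the coefficient of dx_i ∧ dx_j in alpha ∧ beta is (alpha_i * beta_j - alpha_j * beta_i). Collecting: alpha ∧ beta = (6) dx ∧ dy.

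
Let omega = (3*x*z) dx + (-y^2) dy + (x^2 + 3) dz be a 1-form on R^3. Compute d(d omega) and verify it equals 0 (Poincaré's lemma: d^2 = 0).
d(d omega) = 0

Step 1: d omega = sum_{i<j} (∂f_j/∂x_i - ∂f_i/∂x_j) dx_i ∧ dx_j:
  coeff of dx ∧ dy: 0
  coeff of dx ∧ dz: -x
  coeff of dy ∧ dz: 0
Step 2: Apply d again to each 2-form coefficient. The only possible 3-form in R^3 is dx ∧ dy ∧ dz, with coefficient
  ∂(coeff of dy∧dz)/∂x - ∂(coeff of dx∧dz)/∂y + ∂(coeff of dx∧dy)/∂z
  = ∂/∂x (0) - ∂/∂y (-x) + ∂/∂z (0).
Each of these terms simplifies to sums of mixed partials that cancel in pairs. The result is 0 (by equality of mixed partials for smooth functions — Schwarz / Clairaut).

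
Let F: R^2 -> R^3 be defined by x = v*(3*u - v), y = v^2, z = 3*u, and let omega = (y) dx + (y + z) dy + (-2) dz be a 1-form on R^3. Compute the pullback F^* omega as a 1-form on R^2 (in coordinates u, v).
F^* omega = (3*v^3 - 6) du + (3*u*v*(v + 2)) dv

Using F^*(f dg) = (f ∘ F) d(g ∘ F), substitute each coordinate x_i by F_i(u, v) in f_i, and replace dx_i by d F_i = (∂F_i/∂u) du + (∂F_i/∂v) dv.
  For the x component: f_1(F) = v^2; d F_1 = (3*v) du + (3*u - 2*v) dv
  For the y component: f_2(F) = 3*u + v^2; d F_2 = (0) du + (2*v) dv
  For the z component: f_3(F) = -2; d F_3 = (3) du + (0) dv
Combining and collecting du, dv coefficients:
  coeff of du: 3*v^3 - 6
  coeff of dv: 3*u*v*(v + 2)
F^* omega = (3*v^3 - 6) du + (3*u*v*(v + 2)) dv.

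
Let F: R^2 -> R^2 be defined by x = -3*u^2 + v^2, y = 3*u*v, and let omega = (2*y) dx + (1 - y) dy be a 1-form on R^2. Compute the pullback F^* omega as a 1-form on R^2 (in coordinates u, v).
F^* omega = (3*v*(-12*u^2 - 3*u*v + 1)) du + (3*u*(-3*u*v + 4*v^2 + 1)) dv

Using F^*(f dg) = (f ∘ F) d(g ∘ F), substitute each coordinate x_i by F_i(u, v) in f_i, and replace dx_i by d F_i = (∂F_i/∂u) du + (∂F_i/∂v) dv.
  For the x component: f_1(F) = 6*u*v; d F_1 = (-6*u) du + (2*v) dv
  For the y component: f_2(F) = -3*u*v + 1; d F_2 = (3*v) du + (3*u) dv
Combining and collecting du, dv coefficients:
  coeff of du: 3*v*(-12*u^2 - 3*u*v + 1)
  coeff of dv: 3*u*(-3*u*v + 4*v^2 + 1)
F^* omega = (3*v*(-12*u^2 - 3*u*v + 1)) du + (3*u*(-3*u*v + 4*v^2 + 1)) dv.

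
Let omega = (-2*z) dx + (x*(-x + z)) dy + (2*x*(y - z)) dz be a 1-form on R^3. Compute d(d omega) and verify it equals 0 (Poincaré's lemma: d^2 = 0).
d(d omega) = 0

Step 1: d omega = sum_{i<j} (∂f_j/∂x_i - ∂f_i/∂x_j) dx_i ∧ dx_j:
  coeff of dx ∧ dy: -2*x + z
  coeff of dx ∧ dz: 2*y - 2*z + 2
  coeff of dy ∧ dz: x
Step 2: Apply d again to each 2-form coefficient. The only possible 3-form in R^3 is dx ∧ dy ∧ dz, with coefficient
  ∂(coeff of dy∧dz)/∂x - ∂(coeff of dx∧dz)/∂y + ∂(coeff of dx∧dy)/∂z
  = ∂/∂x (x) - ∂/∂y (2*y - 2*z + 2) + ∂/∂z (-2*x + z).
Each of these terms simplifies to sums of mixed partials that cancel in pairs. The result is 0 (by equality of mixed partials for smooth functions — Schwarz / Clairaut).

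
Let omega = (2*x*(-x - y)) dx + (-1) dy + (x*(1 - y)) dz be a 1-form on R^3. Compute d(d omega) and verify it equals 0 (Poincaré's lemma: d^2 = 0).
d(d omega) = 0

Step 1: d omega = sum_{i<j} (∂f_j/∂x_i - ∂f_i/∂x_j) dx_i ∧ dx_j:
  coeff of dx ∧ dy: 2*x
  coeff of dx ∧ dz: 1 - y
  coeff of dy ∧ dz: -x
Step 2: Apply d again to each 2-form coefficient. The only possible 3-form in R^3 is dx ∧ dy ∧ dz, with coefficient
  ∂(coeff of dy∧dz)/∂x - ∂(coeff of dx∧dz)/∂y + ∂(coeff of dx∧dy)/∂z
  = ∂/∂x (-x) - ∂/∂y (1 - y) + ∂/∂z (2*x).
Each of these terms simplifies to sums of mixed partials that cancel in pairs. The result is 0 (by equality of mixed partials for smooth functions — Schwarz / Clairaut).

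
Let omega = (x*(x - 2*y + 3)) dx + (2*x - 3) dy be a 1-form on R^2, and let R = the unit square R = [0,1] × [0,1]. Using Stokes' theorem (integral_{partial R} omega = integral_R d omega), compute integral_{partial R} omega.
integral_(partial R) omega = 3

Stokes: integral_partial_R omega = integral_R d omega with d omega = (∂Q/∂x - ∂P/∂y) dx ∧ dy.
  ∂Q/∂x = 2
  ∂P/∂y = -2*x
  integrand = ∂Q/∂x - ∂P/∂y = 2*x + 2.
Integrating over R: integral_0^1 integral_0^1 (2*x + 2) dx dy = 3.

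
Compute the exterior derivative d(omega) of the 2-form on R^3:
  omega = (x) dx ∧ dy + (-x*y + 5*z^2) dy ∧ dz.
d(omega) = (-y) dx ∧ dy ∧ dz

For a 2-form omega = sum_{i<j} g_{ij} dx_i ∧ dx_j, the exterior derivative is
  d(omega) = sum_{i<j} d(g_{ij}) ∧ dx_i ∧ dx_j = sum_{i<j, k} (∂g_{ij}/∂x_k) dx_k ∧ dx_i ∧ dx_j.
Expand each term, using dx_k ∧ dx_i ∧ dx_j = sgn(permutation) dx_{(a)} ∧ dx_{(b)} ∧ dx_{(c)} with (a < b < c) sorted:
  d(-x*y + 5*z^2) includes (∂/∂x)(-x*y + 5*z^2) dx = (-y) dx, which multiplied by dy ∧ dz gives (-y) dx ∧ dy ∧ dz
Collecting like 3-forms: d(omega) = (-y) dx ∧ dy ∧ dz.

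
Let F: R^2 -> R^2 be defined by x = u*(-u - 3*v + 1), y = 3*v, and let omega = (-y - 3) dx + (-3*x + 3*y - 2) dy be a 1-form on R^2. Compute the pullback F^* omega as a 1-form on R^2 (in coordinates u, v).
F^* omega = (6*u*v + 6*u + 9*v^2 + 6*v - 3) du + (9*u^2 + 36*u*v + 27*v - 6) dv

Using F^*(f dg) = (f ∘ F) d(g ∘ F), substitute each coordinate x_i by F_i(u, v) in f_i, and replace dx_i by d F_i = (∂F_i/∂u) du + (∂F_i/∂v) dv.
  For the x component: f_1(F) = -3*v - 3; d F_1 = (-2*u - 3*v + 1) du + (-3*u) dv
  For the y component: f_2(F) = 3*u^2 + 9*u*v - 3*u + 9*v - 2; d F_2 = (0) du + (3) dv
Combining and collecting du, dv coefficients:
  coeff of du: 6*u*v + 6*u + 9*v^2 + 6*v - 3
  coeff of dv: 9*u^2 + 36*u*v + 27*v - 6
F^* omega = (6*u*v + 6*u + 9*v^2 + 6*v - 3) du + (9*u^2 + 36*u*v + 27*v - 6) dv.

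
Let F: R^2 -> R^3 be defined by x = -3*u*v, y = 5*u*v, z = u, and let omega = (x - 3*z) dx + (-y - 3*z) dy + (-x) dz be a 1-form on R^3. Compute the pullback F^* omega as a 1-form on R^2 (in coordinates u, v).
F^* omega = (u*v*(-16*v - 3)) du + (u^2*(-16*v - 6)) dv

Using F^*(f dg) = (f ∘ F) d(g ∘ F), substitute each coordinate x_i by F_i(u, v) in f_i, and replace dx_i by d F_i = (∂F_i/∂u) du + (∂F_i/∂v) dv.
  For the x component: f_1(F) = 3*u*(-v - 1); d F_1 = (-3*v) du + (-3*u) dv
  For the y component: f_2(F) = u*(-5*v - 3); d F_2 = (5*v) du + (5*u) dv
  For the z component: f_3(F) = 3*u*v; d F_3 = (1) du + (0) dv
Combining and collecting du, dv coefficients:
  coeff of du: u*v*(-16*v - 3)
  coeff of dv: u^2*(-16*v - 6)
F^* omega = (u*v*(-16*v - 3)) du + (u^2*(-16*v - 6)) dv.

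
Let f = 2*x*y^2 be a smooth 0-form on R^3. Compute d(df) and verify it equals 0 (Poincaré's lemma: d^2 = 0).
d(df) = 0

Step 1: df = sum_i (∂f/∂x_i) dx_i = (2*y^2) dx + (4*x*y) dy + (0) dz.
Step 2: Apply d again. Using the 1-form formula, the coefficient of dx ∧ dy in d(df) is ∂^2 f/∂x ∂y - ∂^2 f/∂y ∂x = (4*y) - (4*y) = 0 (equality of mixed partials for smooth f).
Similarly for dx ∧ dz and dy ∧ dz — all coefficients vanish. So d(df) = 0.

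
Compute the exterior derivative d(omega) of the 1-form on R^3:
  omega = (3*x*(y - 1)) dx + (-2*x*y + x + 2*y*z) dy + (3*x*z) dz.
d(omega) = (-3*x - 2*y + 1) dx ∧ dy + (3*z) dx ∧ dz + (-2*y) dy ∧ dz

For a 1-form omega = sum_i f_i dx_i, the exterior derivative is
  d(omega) = sum_{i < j} (∂f_j/∂x_i - ∂f_i/∂x_j) dx_i ∧ dx_j.
  coefficient of dx ∧ dy: ∂f_2/∂x - ∂f_1/∂y = ∂(-2*x*y + x + 2*y*z)/∂x - ∂(3*x*(y - 1))/∂y = -3*x - 2*y + 1
  coefficient of dx ∧ dz: ∂f_3/∂x - ∂f_1/∂z = ∂(3*x*z)/∂x - ∂(3*x*(y - 1))/∂z = 3*z
  coefficient of dy ∧ dz: ∂f_3/∂y - ∂f_2/∂z = ∂(3*x*z)/∂y - ∂(-2*x*y + x + 2*y*z)/∂z = -2*y
Assembling: d(omega) = (-3*x - 2*y + 1) dx ∧ dy + (3*z) dx ∧ dz + (-2*y) dy ∧ dz.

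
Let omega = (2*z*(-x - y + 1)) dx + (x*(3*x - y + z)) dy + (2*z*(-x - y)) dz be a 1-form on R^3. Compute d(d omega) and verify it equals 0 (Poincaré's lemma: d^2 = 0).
d(d omega) = 0

Step 1: d omega = sum_{i<j} (∂f_j/∂x_i - ∂f_i/∂x_j) dx_i ∧ dx_j:
  coeff of dx ∧ dy: 6*x - y + 3*z
  coeff of dx ∧ dz: 2*x + 2*y - 2*z - 2
  coeff of dy ∧ dz: -x - 2*z
Step 2: Apply d again to each 2-form coefficient. The only possible 3-form in R^3 is dx ∧ dy ∧ dz, with coefficient
  ∂(coeff of dy∧dz)/∂x - ∂(coeff of dx∧dz)/∂y + ∂(coeff of dx∧dy)/∂z
  = ∂/∂x (-x - 2*z) - ∂/∂y (2*x + 2*y - 2*z - 2) + ∂/∂z (6*x - y + 3*z).
Each of these terms simplifies to sums of mixed partials that cancel in pairs. The result is 0 (by equality of mixed partials for smooth functions — Schwarz / Clairaut).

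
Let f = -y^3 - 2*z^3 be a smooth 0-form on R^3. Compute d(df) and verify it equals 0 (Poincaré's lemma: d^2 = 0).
d(df) = 0

Step 1: df = sum_i (∂f/∂x_i) dx_i = (0) dx + (-3*y^2) dy + (-6*z^2) dz.
Step 2: Apply d again. Using the 1-form formula, the coefficient of dx ∧ dy in d(df) is ∂^2 f/∂x ∂y - ∂^2 f/∂y ∂x = (0) - (0) = 0 (equality of mixed partials for smooth f).
Similarly for dx ∧ dz and dy ∧ dz — all coefficients vanish. So d(df) = 0.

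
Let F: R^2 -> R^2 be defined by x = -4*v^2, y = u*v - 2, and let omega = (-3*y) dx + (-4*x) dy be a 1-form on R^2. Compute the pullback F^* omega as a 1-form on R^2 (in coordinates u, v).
F^* omega = (16*v^3) du + (8*v*(5*u*v - 6)) dv

Using F^*(f dg) = (f ∘ F) d(g ∘ F), substitute each coordinate x_i by F_i(u, v) in f_i, and replace dx_i by d F_i = (∂F_i/∂u) du + (∂F_i/∂v) dv.
  For the x component: f_1(F) = -3*u*v + 6; d F_1 = (0) du + (-8*v) dv
  For the y component: f_2(F) = 16*v^2; d F_2 = (v) du + (u) dv
Combining and collecting du, dv coefficients:
  coeff of du: 16*v^3
  coeff of dv: 8*v*(5*u*v - 6)
F^* omega = (16*v^3) du + (8*v*(5*u*v - 6)) dv.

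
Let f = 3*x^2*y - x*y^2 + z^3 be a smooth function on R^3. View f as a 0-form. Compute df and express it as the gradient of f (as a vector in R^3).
df = (y*(6*x - y)) dx + (x*(3*x - 2*y)) dy + (3*z^2) dz; grad f = (y*(6*x - y), x*(3*x - 2*y), 3*z^2)

For a 0-form f, d f = (∂f/∂x) dx + (∂f/∂y) dy + (∂f/∂z) dz. The components of the vector representation are exactly the entries of grad f in Cartesian coordinates:
  ∂f/∂x = y*(6*x - y)
  ∂f/∂y = x*(3*x - 2*y)
  ∂f/∂z = 3*z^2.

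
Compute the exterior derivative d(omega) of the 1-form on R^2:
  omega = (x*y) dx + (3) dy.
d(omega) = (-x) dx ∧ dy

For a 1-form omega = sum_i f_i dx_i, the exterior derivative is
  d(omega) = sum_{i < j} (∂f_j/∂x_i - ∂f_i/∂x_j) dx_i ∧ dx_j.
  coefficient of dx ∧ dy: ∂f_2/∂x - ∂f_1/∂y = ∂(3)/∂x - ∂(x*y)/∂y = -x
Assembling: d(omega) = (-x) dx ∧ dy.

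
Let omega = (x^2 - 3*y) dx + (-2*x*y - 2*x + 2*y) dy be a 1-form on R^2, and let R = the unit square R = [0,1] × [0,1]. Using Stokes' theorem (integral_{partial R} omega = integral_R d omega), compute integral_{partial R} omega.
integral_(partial R) omega = 0

Stokes: integral_partial_R omega = integral_R d omega with d omega = (∂Q/∂x - ∂P/∂y) dx ∧ dy.
  ∂Q/∂x = -2*y - 2
  ∂P/∂y = -3
  integrand = ∂Q/∂x - ∂P/∂y = 1 - 2*y.
Integrating over R: integral_0^1 integral_0^1 (1 - 2*y) dx dy = 0.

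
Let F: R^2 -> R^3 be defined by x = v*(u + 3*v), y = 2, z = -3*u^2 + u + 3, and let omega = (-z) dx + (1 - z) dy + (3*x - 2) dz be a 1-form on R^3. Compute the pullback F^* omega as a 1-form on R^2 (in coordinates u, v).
F^* omega = (-15*u^2*v - 54*u*v^2 + 2*u*v + 12*u + 9*v^2 - 3*v - 2) du + (3*u^3 + 18*u^2*v - u^2 - 6*u*v - 3*u - 18*v) dv

Using F^*(f dg) = (f ∘ F) d(g ∘ F), substitute each coordinate x_i by F_i(u, v) in f_i, and replace dx_i by d F_i = (∂F_i/∂u) du + (∂F_i/∂v) dv.
  For the x component: f_1(F) = 3*u^2 - u - 3; d F_1 = (v) du + (u + 6*v) dv
  For the y component: f_2(F) = 3*u^2 - u - 2; d F_2 = (0) du + (0) dv
  For the z component: f_3(F) = 3*u*v + 9*v^2 - 2; d F_3 = (1 - 6*u) du + (0) dv
Combining and collecting du, dv coefficients:
  coeff of du: -15*u^2*v - 54*u*v^2 + 2*u*v + 12*u + 9*v^2 - 3*v - 2
  coeff of dv: 3*u^3 + 18*u^2*v - u^2 - 6*u*v - 3*u - 18*v
F^* omega = (-15*u^2*v - 54*u*v^2 + 2*u*v + 12*u + 9*v^2 - 3*v - 2) du + (3*u^3 + 18*u^2*v - u^2 - 6*u*v - 3*u - 18*v) dv.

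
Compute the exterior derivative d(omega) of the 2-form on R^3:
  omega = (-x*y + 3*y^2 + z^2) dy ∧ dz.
d(omega) = (-y) dx ∧ dy ∧ dz

For a 2-form omega = sum_{i<j} g_{ij} dx_i ∧ dx_j, the exterior derivative is
  d(omega) = sum_{i<j} d(g_{ij}) ∧ dx_i ∧ dx_j = sum_{i<j, k} (∂g_{ij}/∂x_k) dx_k ∧ dx_i ∧ dx_j.
Expand each term, using dx_k ∧ dx_i ∧ dx_j = sgn(permutation) dx_{(a)} ∧ dx_{(b)} ∧ dx_{(c)} with (a < b < c) sorted:
  d(-x*y + 3*y^2 + z^2) includes (∂/∂x)(-x*y + 3*y^2 + z^2) dx = (-y) dx, which multiplied by dy ∧ dz gives (-y) dx ∧ dy ∧ dz
Collecting like 3-forms: d(omega) = (-y) dx ∧ dy ∧ dz.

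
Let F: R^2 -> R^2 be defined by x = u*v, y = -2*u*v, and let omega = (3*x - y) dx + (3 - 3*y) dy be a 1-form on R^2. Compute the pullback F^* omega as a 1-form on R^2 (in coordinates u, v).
F^* omega = (v*(-7*u*v - 6)) du + (u*(-7*u*v - 6)) dv

Using F^*(f dg) = (f ∘ F) d(g ∘ F), substitute each coordinate x_i by F_i(u, v) in f_i, and replace dx_i by d F_i = (∂F_i/∂u) du + (∂F_i/∂v) dv.
  For the x component: f_1(F) = 5*u*v; d F_1 = (v) du + (u) dv
  For the y component: f_2(F) = 6*u*v + 3; d F_2 = (-2*v) du + (-2*u) dv
Combining and collecting du, dv coefficients:
  coeff of du: v*(-7*u*v - 6)
  coeff of dv: u*(-7*u*v - 6)
F^* omega = (v*(-7*u*v - 6)) du + (u*(-7*u*v - 6)) dv.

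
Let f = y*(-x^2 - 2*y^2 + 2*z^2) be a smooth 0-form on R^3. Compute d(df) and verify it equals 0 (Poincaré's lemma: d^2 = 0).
d(df) = 0

Step 1: df = sum_i (∂f/∂x_i) dx_i = (-2*x*y) dx + (-x^2 - 6*y^2 + 2*z^2) dy + (4*y*z) dz.
Step 2: Apply d again. Using the 1-form formula, the coefficient of dx ∧ dy in d(df) is ∂^2 f/∂x ∂y - ∂^2 f/∂y ∂x = (-2*x) - (-2*x) = 0 (equality of mixed partials for smooth f).
Similarly for dx ∧ dz and dy ∧ dz — all coefficients vanish. So d(df) = 0.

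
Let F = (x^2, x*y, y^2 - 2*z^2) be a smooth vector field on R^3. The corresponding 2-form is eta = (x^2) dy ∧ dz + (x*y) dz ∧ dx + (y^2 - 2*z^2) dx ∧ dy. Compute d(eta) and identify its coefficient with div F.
d(eta) = (3*x - 4*z) dx ∧ dy ∧ dz; div F = 3*x - 4*z

For a 2-form in R^3 of the form above, applying d gives a 3-form with coefficient ∂P/∂x + ∂Q/∂y + ∂R/∂z:
  ∂P/∂x = 2*x
  ∂Q/∂y = x
  ∂R/∂z = -4*z
Sum = 3*x - 4*z, which is exactly div F.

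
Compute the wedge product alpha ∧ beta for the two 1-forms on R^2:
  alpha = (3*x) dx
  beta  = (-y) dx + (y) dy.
alpha ∧ beta = (3*x*y) dx ∧ dy

Distribute the wedge, using dx_i ∧ dx_j = -dx_j ∧ dx_i and dx_i ∧ dx_i = 0. For each pair (i, j) with i < j, the coefficient of dx_i ∧ dx_j in alpha ∧ beta is (alpha_i * beta_j - alpha_j * beta_i). Collecting: alpha ∧ beta = (3*x*y) dx ∧ dy.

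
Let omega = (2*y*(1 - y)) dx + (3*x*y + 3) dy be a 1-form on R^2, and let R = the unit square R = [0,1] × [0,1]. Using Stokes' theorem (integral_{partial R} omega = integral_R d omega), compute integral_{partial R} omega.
integral_(partial R) omega = 3/2

Stokes: integral_partial_R omega = integral_R d omega with d omega = (∂Q/∂x - ∂P/∂y) dx ∧ dy.
  ∂Q/∂x = 3*y
  ∂P/∂y = 2 - 4*y
  integrand = ∂Q/∂x - ∂P/∂y = 7*y - 2.
Integrating over R: integral_0^1 integral_0^1 (7*y - 2) dx dy = 3/2.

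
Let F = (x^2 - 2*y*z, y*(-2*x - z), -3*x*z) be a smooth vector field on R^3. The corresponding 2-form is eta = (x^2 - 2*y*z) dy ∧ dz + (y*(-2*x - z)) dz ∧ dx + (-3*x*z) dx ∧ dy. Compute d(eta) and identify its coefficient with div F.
d(eta) = (-3*x - z) dx ∧ dy ∧ dz; div F = -3*x - z

For a 2-form in R^3 of the form above, applying d gives a 3-form with coefficient ∂P/∂x + ∂Q/∂y + ∂R/∂z:
  ∂P/∂x = 2*x
  ∂Q/∂y = -2*x - z
  ∂R/∂z = -3*x
Sum = -3*x - z, which is exactly div F.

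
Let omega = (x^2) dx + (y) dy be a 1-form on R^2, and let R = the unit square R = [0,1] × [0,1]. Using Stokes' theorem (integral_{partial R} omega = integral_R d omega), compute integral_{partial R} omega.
integral_(partial R) omega = 0

Stokes: integral_partial_R omega = integral_R d omega with d omega = (∂Q/∂x - ∂P/∂y) dx ∧ dy.
  ∂Q/∂x = 0
  ∂P/∂y = 0
  integrand = ∂Q/∂x - ∂P/∂y = 0.
Integrating over R: integral_0^1 integral_0^1 (0) dx dy = 0.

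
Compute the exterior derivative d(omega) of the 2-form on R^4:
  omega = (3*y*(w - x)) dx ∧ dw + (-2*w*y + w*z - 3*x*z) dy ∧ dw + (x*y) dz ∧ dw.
d(omega) = (-3*w + 3*x - 3*z) dx ∧ dy ∧ dw + (-w + 4*x) dy ∧ dz ∧ dw + (y) dx ∧ dz ∧ dw

For a 2-form omega = sum_{i<j} g_{ij} dx_i ∧ dx_j, the exterior derivative is
  d(omega) = sum_{i<j} d(g_{ij}) ∧ dx_i ∧ dx_j = sum_{i<j, k} (∂g_{ij}/∂x_k) dx_k ∧ dx_i ∧ dx_j.
Expand each term, using dx_k ∧ dx_i ∧ dx_j = sgn(permutation) dx_{(a)} ∧ dx_{(b)} ∧ dx_{(c)} with (a < b < c) sorted:
  d(3*y*(w - x)) includes (∂/∂y)(3*y*(w - x)) dy = (3*w - 3*x) dy, which multiplied by dx ∧ dw gives (-3*w + 3*x) dx ∧ dy ∧ dw
  d(-2*w*y + w*z - 3*x*z) includes (∂/∂x)(-2*w*y + w*z - 3*x*z) dx = (-3*z) dx, which multiplied by dy ∧ dw gives (-3*z) dx ∧ dy ∧ dw
  d(-2*w*y + w*z - 3*x*z) includes (∂/∂z)(-2*w*y + w*z - 3*x*z) dz = (w - 3*x) dz, which multiplied by dy ∧ dw gives (-w + 3*x) dy ∧ dz ∧ dw
  d(x*y) includes (∂/∂x)(x*y) dx = (y) dx, which multiplied by dz ∧ dw gives (y) dx ∧ dz ∧ dw
  d(x*y) includes (∂/∂y)(x*y) dy = (x) dy, which multiplied by dz ∧ dw gives (x) dy ∧ dz ∧ dw
Collecting like 3-forms: d(omega) = (-3*w + 3*x - 3*z) dx ∧ dy ∧ dw + (-w + 4*x) dy ∧ dz ∧ dw + (y) dx ∧ dz ∧ dw.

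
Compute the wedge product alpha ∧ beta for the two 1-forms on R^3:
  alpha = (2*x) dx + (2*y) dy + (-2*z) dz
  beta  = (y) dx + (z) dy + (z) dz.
alpha ∧ beta = (2*x*z - 2*y^2) dx ∧ dy + (2*z*(x + y)) dx ∧ dz + (2*z*(y + z)) dy ∧ dz

Distribute the wedge, using dx_i ∧ dx_j = -dx_j ∧ dx_i and dx_i ∧ dx_i = 0. For each pair (i, j) with i < j, the coefficient of dx_i ∧ dx_j in alpha ∧ beta is (alpha_i * beta_j - alpha_j * beta_i). Collecting: alpha ∧ beta = (2*x*z - 2*y^2) dx ∧ dy + (2*z*(x + y)) dx ∧ dz + (2*z*(y + z)) dy ∧ dz.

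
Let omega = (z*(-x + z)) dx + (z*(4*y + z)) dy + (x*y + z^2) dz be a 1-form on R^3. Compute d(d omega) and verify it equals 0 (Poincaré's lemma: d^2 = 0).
d(d omega) = 0

Step 1: d omega = sum_{i<j} (∂f_j/∂x_i - ∂f_i/∂x_j) dx_i ∧ dx_j:
  coeff of dx ∧ dy: 0
  coeff of dx ∧ dz: x + y - 2*z
  coeff of dy ∧ dz: x - 4*y - 2*z
Step 2: Apply d again to each 2-form coefficient. The only possible 3-form in R^3 is dx ∧ dy ∧ dz, with coefficient
  ∂(coeff of dy∧dz)/∂x - ∂(coeff of dx∧dz)/∂y + ∂(coeff of dx∧dy)/∂z
  = ∂/∂x (x - 4*y - 2*z) - ∂/∂y (x + y - 2*z) + ∂/∂z (0).
Each of these terms simplifies to sums of mixed partials that cancel in pairs. The result is 0 (by equality of mixed partials for smooth functions — Schwarz / Clairaut).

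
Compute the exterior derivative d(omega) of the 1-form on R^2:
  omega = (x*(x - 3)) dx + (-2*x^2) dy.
d(omega) = (-4*x) dx ∧ dy

For a 1-form omega = sum_i f_i dx_i, the exterior derivative is
  d(omega) = sum_{i < j} (∂f_j/∂x_i - ∂f_i/∂x_j) dx_i ∧ dx_j.
  coefficient of dx ∧ dy: ∂f_2/∂x - ∂f_1/∂y = ∂(-2*x^2)/∂x - ∂(x*(x - 3))/∂y = -4*x
Assembling: d(omega) = (-4*x) dx ∧ dy.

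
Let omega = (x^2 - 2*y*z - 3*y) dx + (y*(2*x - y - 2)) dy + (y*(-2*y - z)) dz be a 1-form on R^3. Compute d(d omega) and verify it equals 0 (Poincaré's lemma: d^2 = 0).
d(d omega) = 0

Step 1: d omega = sum_{i<j} (∂f_j/∂x_i - ∂f_i/∂x_j) dx_i ∧ dx_j:
  coeff of dx ∧ dy: 2*y + 2*z + 3
  coeff of dx ∧ dz: 2*y
  coeff of dy ∧ dz: -4*y - z
Step 2: Apply d again to each 2-form coefficient. The only possible 3-form in R^3 is dx ∧ dy ∧ dz, with coefficient
  ∂(coeff of dy∧dz)/∂x - ∂(coeff of dx∧dz)/∂y + ∂(coeff of dx∧dy)/∂z
  = ∂/∂x (-4*y - z) - ∂/∂y (2*y) + ∂/∂z (2*y + 2*z + 3).
Each of these terms simplifies to sums of mixed partials that cancel in pairs. The result is 0 (by equality of mixed partials for smooth functions — Schwarz / Clairaut).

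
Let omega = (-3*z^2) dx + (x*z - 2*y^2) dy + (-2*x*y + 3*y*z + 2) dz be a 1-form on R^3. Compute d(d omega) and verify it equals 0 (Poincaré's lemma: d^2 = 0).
d(d omega) = 0

Step 1: d omega = sum_{i<j} (∂f_j/∂x_i - ∂f_i/∂x_j) dx_i ∧ dx_j:
  coeff of dx ∧ dy: z
  coeff of dx ∧ dz: -2*y + 6*z
  coeff of dy ∧ dz: -3*x + 3*z
Step 2: Apply d again to each 2-form coefficient. The only possible 3-form in R^3 is dx ∧ dy ∧ dz, with coefficient
  ∂(coeff of dy∧dz)/∂x - ∂(coeff of dx∧dz)/∂y + ∂(coeff of dx∧dy)/∂z
  = ∂/∂x (-3*x + 3*z) - ∂/∂y (-2*y + 6*z) + ∂/∂z (z).
Each of these terms simplifies to sums of mixed partials that cancel in pairs. The result is 0 (by equality of mixed partials for smooth functions — Schwarz / Clairaut).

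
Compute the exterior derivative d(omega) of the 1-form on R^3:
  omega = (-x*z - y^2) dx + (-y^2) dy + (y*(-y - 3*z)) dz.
d(omega) = (2*y) dx ∧ dy + (x) dx ∧ dz + (-2*y - 3*z) dy ∧ dz

For a 1-form omega = sum_i f_i dx_i, the exterior derivative is
  d(omega) = sum_{i < j} (∂f_j/∂x_i - ∂f_i/∂x_j) dx_i ∧ dx_j.
  coefficient of dx ∧ dy: ∂f_2/∂x - ∂f_1/∂y = ∂(-y^2)/∂x - ∂(-x*z - y^2)/∂y = 2*y
  coefficient of dx ∧ dz: ∂f_3/∂x - ∂f_1/∂z = ∂(y*(-y - 3*z))/∂x - ∂(-x*z - y^2)/∂z = x
  coefficient of dy ∧ dz: ∂f_3/∂y - ∂f_2/∂z = ∂(y*(-y - 3*z))/∂y - ∂(-y^2)/∂z = -2*y - 3*z
Assembling: d(omega) = (2*y) dx ∧ dy + (x) dx ∧ dz + (-2*y - 3*z) dy ∧ dz.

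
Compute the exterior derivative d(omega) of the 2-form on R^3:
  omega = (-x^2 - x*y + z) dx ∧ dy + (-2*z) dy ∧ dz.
d(omega) = (1) dx ∧ dy ∧ dz

For a 2-form omega = sum_{i<j} g_{ij} dx_i ∧ dx_j, the exterior derivative is
  d(omega) = sum_{i<j} d(g_{ij}) ∧ dx_i ∧ dx_j = sum_{i<j, k} (∂g_{ij}/∂x_k) dx_k ∧ dx_i ∧ dx_j.
Expand each term, using dx_k ∧ dx_i ∧ dx_j = sgn(permutation) dx_{(a)} ∧ dx_{(b)} ∧ dx_{(c)} with (a < b < c) sorted:
  d(-x^2 - x*y + z) includes (∂/∂z)(-x^2 - x*y + z) dz = (1) dz, which multiplied by dx ∧ dy gives (1) dx ∧ dy ∧ dz
Collecting like 3-forms: d(omega) = (1) dx ∧ dy ∧ dz.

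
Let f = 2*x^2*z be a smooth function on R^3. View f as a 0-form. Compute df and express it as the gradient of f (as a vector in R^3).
df = (4*x*z) dx + (0) dy + (2*x^2) dz; grad f = (4*x*z, 0, 2*x^2)

For a 0-form f, d f = (∂f/∂x) dx + (∂f/∂y) dy + (∂f/∂z) dz. The components of the vector representation are exactly the entries of grad f in Cartesian coordinates:
  ∂f/∂x = 4*x*z
  ∂f/∂y = 0
  ∂f/∂z = 2*x^2.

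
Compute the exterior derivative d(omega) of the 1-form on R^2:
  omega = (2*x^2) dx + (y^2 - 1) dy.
d(omega) = 0

For a 1-form omega = sum_i f_i dx_i, the exterior derivative is
  d(omega) = sum_{i < j} (∂f_j/∂x_i - ∂f_i/∂x_j) dx_i ∧ dx_j.

Assembling: d(omega) = 0.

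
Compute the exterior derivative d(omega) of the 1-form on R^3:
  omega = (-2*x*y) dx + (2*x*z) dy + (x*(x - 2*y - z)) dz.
d(omega) = (2*x + 2*z) dx ∧ dy + (2*x - 2*y - z) dx ∧ dz + (-4*x) dy ∧ dz

For a 1-form omega = sum_i f_i dx_i, the exterior derivative is
  d(omega) = sum_{i < j} (∂f_j/∂x_i - ∂f_i/∂x_j) dx_i ∧ dx_j.
  coefficient of dx ∧ dy: ∂f_2/∂x - ∂f_1/∂y = ∂(2*x*z)/∂x - ∂(-2*x*y)/∂y = 2*x + 2*z
  coefficient of dx ∧ dz: ∂f_3/∂x - ∂f_1/∂z = ∂(x*(x - 2*y - z))/∂x - ∂(-2*x*y)/∂z = 2*x - 2*y - z
  coefficient of dy ∧ dz: ∂f_3/∂y - ∂f_2/∂z = ∂(x*(x - 2*y - z))/∂y - ∂(2*x*z)/∂z = -4*x
Assembling: d(omega) = (2*x + 2*z) dx ∧ dy + (2*x - 2*y - z) dx ∧ dz + (-4*x) dy ∧ dz.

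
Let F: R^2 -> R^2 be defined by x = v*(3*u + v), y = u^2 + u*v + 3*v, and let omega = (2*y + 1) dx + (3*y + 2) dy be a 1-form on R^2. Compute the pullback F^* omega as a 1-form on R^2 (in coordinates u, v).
F^* omega = (6*u^3 + 15*u^2*v + 9*u*v^2 + 18*u*v + 4*u + 27*v^2 + 5*v) du + (9*u^3 + 13*u^2*v + 9*u^2 + 4*u*v^2 + 36*u*v + 5*u + 12*v^2 + 29*v + 6) dv

Using F^*(f dg) = (f ∘ F) d(g ∘ F), substitute each coordinate x_i by F_i(u, v) in f_i, and replace dx_i by d F_i = (∂F_i/∂u) du + (∂F_i/∂v) dv.
  For the x component: f_1(F) = 2*u^2 + 2*u*v + 6*v + 1; d F_1 = (3*v) du + (3*u + 2*v) dv
  For the y component: f_2(F) = 3*u^2 + 3*u*v + 9*v + 2; d F_2 = (2*u + v) du + (u + 3) dv
Combining and collecting du, dv coefficients:
  coeff of du: 6*u^3 + 15*u^2*v + 9*u*v^2 + 18*u*v + 4*u + 27*v^2 + 5*v
  coeff of dv: 9*u^3 + 13*u^2*v + 9*u^2 + 4*u*v^2 + 36*u*v + 5*u + 12*v^2 + 29*v + 6
F^* omega = (6*u^3 + 15*u^2*v + 9*u*v^2 + 18*u*v + 4*u + 27*v^2 + 5*v) du + (9*u^3 + 13*u^2*v + 9*u^2 + 4*u*v^2 + 36*u*v + 5*u + 12*v^2 + 29*v + 6) dv.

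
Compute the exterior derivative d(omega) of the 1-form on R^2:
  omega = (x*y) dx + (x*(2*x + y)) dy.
d(omega) = (3*x + y) dx ∧ dy

For a 1-form omega = sum_i f_i dx_i, the exterior derivative is
  d(omega) = sum_{i < j} (∂f_j/∂x_i - ∂f_i/∂x_j) dx_i ∧ dx_j.
  coefficient of dx ∧ dy: ∂f_2/∂x - ∂f_1/∂y = ∂(x*(2*x + y))/∂x - ∂(x*y)/∂y = 3*x + y
Assembling: d(omega) = (3*x + y) dx ∧ dy.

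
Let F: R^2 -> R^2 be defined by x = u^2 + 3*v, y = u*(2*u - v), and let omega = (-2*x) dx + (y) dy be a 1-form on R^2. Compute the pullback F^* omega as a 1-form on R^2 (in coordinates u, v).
F^* omega = (u*(4*u^2 - 6*u*v + v^2 - 12*v)) du + (-2*u^3 + u^2*v - 6*u^2 - 18*v) dv

Using F^*(f dg) = (f ∘ F) d(g ∘ F), substitute each coordinate x_i by F_i(u, v) in f_i, and replace dx_i by d F_i = (∂F_i/∂u) du + (∂F_i/∂v) dv.
  For the x component: f_1(F) = -2*u^2 - 6*v; d F_1 = (2*u) du + (3) dv
  For the y component: f_2(F) = u*(2*u - v); d F_2 = (4*u - v) du + (-u) dv
Combining and collecting du, dv coefficients:
  coeff of du: u*(4*u^2 - 6*u*v + v^2 - 12*v)
  coeff of dv: -2*u^3 + u^2*v - 6*u^2 - 18*v
F^* omega = (u*(4*u^2 - 6*u*v + v^2 - 12*v)) du + (-2*u^3 + u^2*v - 6*u^2 - 18*v) dv.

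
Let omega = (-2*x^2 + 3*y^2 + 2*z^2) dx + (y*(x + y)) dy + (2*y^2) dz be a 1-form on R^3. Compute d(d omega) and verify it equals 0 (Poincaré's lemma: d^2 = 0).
d(d omega) = 0

Step 1: d omega = sum_{i<j} (∂f_j/∂x_i - ∂f_i/∂x_j) dx_i ∧ dx_j:
  coeff of dx ∧ dy: -5*y
  coeff of dx ∧ dz: -4*z
  coeff of dy ∧ dz: 4*y
Step 2: Apply d again to each 2-form coefficient. The only possible 3-form in R^3 is dx ∧ dy ∧ dz, with coefficient
  ∂(coeff of dy∧dz)/∂x - ∂(coeff of dx∧dz)/∂y + ∂(coeff of dx∧dy)/∂z
  = ∂/∂x (4*y) - ∂/∂y (-4*z) + ∂/∂z (-5*y).
Each of these terms simplifies to sums of mixed partials that cancel in pairs. The result is 0 (by equality of mixed partials for smooth functions — Schwarz / Clairaut).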